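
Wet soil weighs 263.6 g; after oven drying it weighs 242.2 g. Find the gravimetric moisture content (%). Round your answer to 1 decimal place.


Step 1: Water mass = wet - dry = 263.6 - 242.2 = 21.4 g
Step 2: w = 100 * water mass / dry mass
Step 3: w = 100 * 21.4 / 242.2 = 8.8%

8.8


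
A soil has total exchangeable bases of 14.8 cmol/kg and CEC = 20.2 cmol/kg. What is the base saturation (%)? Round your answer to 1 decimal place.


Step 1: BS = 100 * (sum of bases) / CEC
Step 2: BS = 100 * 14.8 / 20.2
Step 3: BS = 73.3%

73.3


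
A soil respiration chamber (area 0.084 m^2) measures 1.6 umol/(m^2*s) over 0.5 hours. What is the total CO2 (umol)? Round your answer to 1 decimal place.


Step 1: Convert time to seconds: 0.5 hr * 3600 = 1800.0 s
Step 2: Total = flux * area * time_s
Step 3: Total = 1.6 * 0.084 * 1800.0
Step 4: Total = 241.9 umol

241.9


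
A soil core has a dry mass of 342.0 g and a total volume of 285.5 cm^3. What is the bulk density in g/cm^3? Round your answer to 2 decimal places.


Step 1: Identify the formula: BD = dry mass / volume
Step 2: Substitute values: BD = 342.0 / 285.5
Step 3: BD = 1.2 g/cm^3

1.2


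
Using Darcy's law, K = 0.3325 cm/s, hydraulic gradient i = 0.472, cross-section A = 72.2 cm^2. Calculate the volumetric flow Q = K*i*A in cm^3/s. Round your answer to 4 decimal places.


Step 1: Apply Darcy's law: Q = K * i * A
Step 2: Q = 0.3325 * 0.472 * 72.2
Step 3: Q = 11.3311 cm^3/s

11.3311


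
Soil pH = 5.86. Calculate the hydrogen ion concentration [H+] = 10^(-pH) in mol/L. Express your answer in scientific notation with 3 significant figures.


Step 1: [H+] = 10^(-pH)
Step 2: [H+] = 10^(-5.86)
Step 3: [H+] = 1.38e-06 mol/L

1.38e-06


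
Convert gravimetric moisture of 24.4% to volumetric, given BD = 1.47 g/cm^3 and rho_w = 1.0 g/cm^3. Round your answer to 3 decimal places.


Step 1: theta = (w / 100) * BD / rho_w
Step 2: theta = (24.4 / 100) * 1.47 / 1.0
Step 3: theta = 0.244 * 1.47
Step 4: theta = 0.359

0.359


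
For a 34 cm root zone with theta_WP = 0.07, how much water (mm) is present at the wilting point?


Step 1: Water (mm) = theta_WP * depth * 10
Step 2: Water = 0.07 * 34 * 10
Step 3: Water = 23.8 mm

23.8


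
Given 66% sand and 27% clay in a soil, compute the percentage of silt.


Step 1: sand + silt + clay = 100%
Step 2: silt = 100 - sand - clay
Step 3: silt = 100 - 66 - 27
Step 4: silt = 7%

7


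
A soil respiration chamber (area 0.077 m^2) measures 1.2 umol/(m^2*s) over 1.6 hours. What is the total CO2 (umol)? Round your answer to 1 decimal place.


Step 1: Convert time to seconds: 1.6 hr * 3600 = 5760.0 s
Step 2: Total = flux * area * time_s
Step 3: Total = 1.2 * 0.077 * 5760.0
Step 4: Total = 532.2 umol

532.2


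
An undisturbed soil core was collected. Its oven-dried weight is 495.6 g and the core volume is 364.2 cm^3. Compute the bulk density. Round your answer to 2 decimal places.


Step 1: Identify the formula: BD = dry mass / volume
Step 2: Substitute values: BD = 495.6 / 364.2
Step 3: BD = 1.36 g/cm^3

1.36


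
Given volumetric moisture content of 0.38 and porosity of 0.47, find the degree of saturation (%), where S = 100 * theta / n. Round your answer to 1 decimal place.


Step 1: S = 100 * theta_v / n
Step 2: S = 100 * 0.38 / 0.47
Step 3: S = 80.9%

80.9


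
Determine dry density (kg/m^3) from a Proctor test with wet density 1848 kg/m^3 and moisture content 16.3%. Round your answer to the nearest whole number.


Step 1: Dry density = wet density / (1 + w/100)
Step 2: Dry density = 1848 / (1 + 16.3/100)
Step 3: Dry density = 1848 / 1.163
Step 4: Dry density = 1589 kg/m^3

1589


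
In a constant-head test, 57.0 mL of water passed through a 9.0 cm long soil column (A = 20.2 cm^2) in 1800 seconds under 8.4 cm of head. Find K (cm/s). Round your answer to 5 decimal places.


Step 1: K = Q * L / (A * t * h)
Step 2: Numerator = 57.0 * 9.0 = 513.0
Step 3: Denominator = 20.2 * 1800 * 8.4 = 305424.0
Step 4: K = 513.0 / 305424.0 = 0.00168 cm/s

0.00168


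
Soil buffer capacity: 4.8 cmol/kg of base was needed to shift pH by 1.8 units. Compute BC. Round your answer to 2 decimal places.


Step 1: BC = change in base / change in pH
Step 2: BC = 4.8 / 1.8
Step 3: BC = 2.67 cmol/(kg*pH unit)

2.67


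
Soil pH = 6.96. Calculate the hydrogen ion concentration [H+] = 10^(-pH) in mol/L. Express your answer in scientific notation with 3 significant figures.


Step 1: [H+] = 10^(-pH)
Step 2: [H+] = 10^(-6.96)
Step 3: [H+] = 1.10e-07 mol/L

1.10e-07


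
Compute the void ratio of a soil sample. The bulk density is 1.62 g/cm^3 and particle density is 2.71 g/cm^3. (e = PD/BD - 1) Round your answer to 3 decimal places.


Step 1: e = PD / BD - 1
Step 2: e = 2.71 / 1.62 - 1
Step 3: e = 1.67284 - 1
Step 4: e = 0.673

0.673


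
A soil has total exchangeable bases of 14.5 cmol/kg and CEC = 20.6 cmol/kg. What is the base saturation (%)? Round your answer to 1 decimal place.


Step 1: BS = 100 * (sum of bases) / CEC
Step 2: BS = 100 * 14.5 / 20.6
Step 3: BS = 70.4%

70.4


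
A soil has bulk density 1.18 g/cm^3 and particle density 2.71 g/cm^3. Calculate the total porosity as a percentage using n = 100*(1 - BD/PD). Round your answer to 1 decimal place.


Step 1: Formula: n = 100 * (1 - BD / PD)
Step 2: n = 100 * (1 - 1.18 / 2.71)
Step 3: n = 100 * (1 - 0.43542)
Step 4: n = 56.5%

56.5


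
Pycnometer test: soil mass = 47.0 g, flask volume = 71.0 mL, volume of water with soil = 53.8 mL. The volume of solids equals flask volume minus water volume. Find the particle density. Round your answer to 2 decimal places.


Step 1: Volume of solids = flask volume - water volume with soil
Step 2: V_solids = 71.0 - 53.8 = 17.2 mL
Step 3: Particle density = mass / V_solids = 47.0 / 17.2 = 2.73 g/cm^3

2.73


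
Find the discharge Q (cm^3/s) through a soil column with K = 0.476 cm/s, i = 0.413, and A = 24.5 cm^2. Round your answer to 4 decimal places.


Step 1: Apply Darcy's law: Q = K * i * A
Step 2: Q = 0.476 * 0.413 * 24.5
Step 3: Q = 4.8164 cm^3/s

4.8164


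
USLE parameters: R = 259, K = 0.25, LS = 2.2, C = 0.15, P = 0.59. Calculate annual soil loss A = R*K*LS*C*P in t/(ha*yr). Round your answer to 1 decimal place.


Step 1: A = R * K * LS * C * P
Step 2: R * K = 259 * 0.25 = 64.75
Step 3: (R*K) * LS = 64.75 * 2.2 = 142.45
Step 4: * C * P = 142.45 * 0.15 * 0.59 = 12.6
Step 5: A = 12.6 t/(ha*yr)

12.6


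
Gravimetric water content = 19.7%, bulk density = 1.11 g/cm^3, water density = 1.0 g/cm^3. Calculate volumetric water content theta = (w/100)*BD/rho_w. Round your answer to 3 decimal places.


Step 1: theta = (w / 100) * BD / rho_w
Step 2: theta = (19.7 / 100) * 1.11 / 1.0
Step 3: theta = 0.197 * 1.11
Step 4: theta = 0.219

0.219


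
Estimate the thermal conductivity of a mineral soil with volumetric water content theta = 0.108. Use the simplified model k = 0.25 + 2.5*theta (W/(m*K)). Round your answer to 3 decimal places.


Step 1: k = 0.25 + 2.5 * theta
Step 2: k = 0.25 + 2.5 * 0.108
Step 3: k = 0.25 + 0.27
Step 4: k = 0.52 W/(m*K)

0.52


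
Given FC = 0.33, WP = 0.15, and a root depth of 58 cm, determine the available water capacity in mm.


Step 1: Available water = (FC - WP) * depth * 10
Step 2: AW = (0.33 - 0.15) * 58 * 10
Step 3: AW = 0.18 * 58 * 10
Step 4: AW = 104.4 mm

104.4


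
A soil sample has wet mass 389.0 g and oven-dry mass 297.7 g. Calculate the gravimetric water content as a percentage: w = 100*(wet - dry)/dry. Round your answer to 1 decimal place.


Step 1: Water mass = wet - dry = 389.0 - 297.7 = 91.3 g
Step 2: w = 100 * water mass / dry mass
Step 3: w = 100 * 91.3 / 297.7 = 30.7%

30.7


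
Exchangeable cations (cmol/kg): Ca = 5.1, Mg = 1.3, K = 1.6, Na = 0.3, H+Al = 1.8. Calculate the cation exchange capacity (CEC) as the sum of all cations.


Step 1: CEC = Ca + Mg + K + Na + (H+Al)
Step 2: CEC = 5.1 + 1.3 + 1.6 + 0.3 + 1.8
Step 3: CEC = 10.1 cmol/kg

10.1


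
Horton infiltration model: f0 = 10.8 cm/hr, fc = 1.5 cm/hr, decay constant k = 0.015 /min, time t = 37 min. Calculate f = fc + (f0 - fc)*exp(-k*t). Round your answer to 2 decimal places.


Step 1: f = fc + (f0 - fc) * exp(-k * t)
Step 2: exp(-0.015 * 37) = 0.574072
Step 3: f = 1.5 + (10.8 - 1.5) * 0.574072
Step 4: f = 1.5 + 9.3 * 0.574072
Step 5: f = 6.84 cm/hr

6.84


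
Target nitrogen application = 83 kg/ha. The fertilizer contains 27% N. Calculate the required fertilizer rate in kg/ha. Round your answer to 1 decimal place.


Step 1: Fertilizer rate = target N / (N content / 100)
Step 2: Rate = 83 / (27 / 100)
Step 3: Rate = 83 / 0.27
Step 4: Rate = 307.4 kg/ha

307.4


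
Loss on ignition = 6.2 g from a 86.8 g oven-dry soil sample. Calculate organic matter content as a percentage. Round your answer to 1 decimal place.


Step 1: OM% = 100 * LOI / sample mass
Step 2: OM = 100 * 6.2 / 86.8
Step 3: OM = 7.1%

7.1


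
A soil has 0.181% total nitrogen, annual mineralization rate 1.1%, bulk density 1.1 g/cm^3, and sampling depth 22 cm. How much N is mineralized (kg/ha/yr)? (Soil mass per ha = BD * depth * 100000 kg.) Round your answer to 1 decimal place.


Step 1: Soil mass per ha = BD * depth * 100000 = 1.1 * 22 * 100000 = 2420000 kg
Step 2: Total N pool = soil mass * N%/100 = 2420000 * 0.181/100 = 4380.2 kg/ha
Step 3: N mineralized = N pool * rate%/100 = 4380.2 * 1.1/100 = 48.2 kg/ha/yr

48.2


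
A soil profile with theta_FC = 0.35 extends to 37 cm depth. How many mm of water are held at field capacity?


Step 1: Water (mm) = theta_FC * depth (cm) * 10
Step 2: Water = 0.35 * 37 * 10
Step 3: Water = 129.5 mm

129.5


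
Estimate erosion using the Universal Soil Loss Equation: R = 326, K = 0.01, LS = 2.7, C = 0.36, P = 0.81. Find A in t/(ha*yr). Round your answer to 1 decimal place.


Step 1: A = R * K * LS * C * P
Step 2: R * K = 326 * 0.01 = 3.26
Step 3: (R*K) * LS = 3.26 * 2.7 = 8.802
Step 4: * C * P = 8.802 * 0.36 * 0.81 = 2.6
Step 5: A = 2.6 t/(ha*yr)

2.6


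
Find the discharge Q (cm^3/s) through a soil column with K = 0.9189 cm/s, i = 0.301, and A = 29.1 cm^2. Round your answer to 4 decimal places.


Step 1: Apply Darcy's law: Q = K * i * A
Step 2: Q = 0.9189 * 0.301 * 29.1
Step 3: Q = 8.0487 cm^3/s

8.0487


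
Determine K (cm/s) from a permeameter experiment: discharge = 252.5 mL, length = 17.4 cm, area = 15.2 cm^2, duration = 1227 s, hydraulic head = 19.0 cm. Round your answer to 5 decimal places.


Step 1: K = Q * L / (A * t * h)
Step 2: Numerator = 252.5 * 17.4 = 4393.5
Step 3: Denominator = 15.2 * 1227 * 19.0 = 354357.6
Step 4: K = 4393.5 / 354357.6 = 0.0124 cm/s

0.0124


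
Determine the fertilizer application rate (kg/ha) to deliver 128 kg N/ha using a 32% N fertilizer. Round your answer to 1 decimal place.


Step 1: Fertilizer rate = target N / (N content / 100)
Step 2: Rate = 128 / (32 / 100)
Step 3: Rate = 128 / 0.32
Step 4: Rate = 400.0 kg/ha

400.0


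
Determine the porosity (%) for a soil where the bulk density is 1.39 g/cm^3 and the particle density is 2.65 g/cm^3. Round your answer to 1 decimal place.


Step 1: Formula: n = 100 * (1 - BD / PD)
Step 2: n = 100 * (1 - 1.39 / 2.65)
Step 3: n = 100 * (1 - 0.52453)
Step 4: n = 47.5%

47.5


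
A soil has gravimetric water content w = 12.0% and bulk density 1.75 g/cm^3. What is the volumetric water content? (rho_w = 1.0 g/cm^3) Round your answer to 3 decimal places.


Step 1: theta = (w / 100) * BD / rho_w
Step 2: theta = (12.0 / 100) * 1.75 / 1.0
Step 3: theta = 0.12 * 1.75
Step 4: theta = 0.21

0.21


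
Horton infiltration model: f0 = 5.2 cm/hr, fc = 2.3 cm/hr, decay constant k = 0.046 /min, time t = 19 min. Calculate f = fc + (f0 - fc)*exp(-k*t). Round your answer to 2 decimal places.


Step 1: f = fc + (f0 - fc) * exp(-k * t)
Step 2: exp(-0.046 * 19) = 0.417279
Step 3: f = 2.3 + (5.2 - 2.3) * 0.417279
Step 4: f = 2.3 + 2.9 * 0.417279
Step 5: f = 3.51 cm/hr

3.51


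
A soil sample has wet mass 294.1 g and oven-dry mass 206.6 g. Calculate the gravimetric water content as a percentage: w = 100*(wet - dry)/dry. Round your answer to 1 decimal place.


Step 1: Water mass = wet - dry = 294.1 - 206.6 = 87.5 g
Step 2: w = 100 * water mass / dry mass
Step 3: w = 100 * 87.5 / 206.6 = 42.4%

42.4


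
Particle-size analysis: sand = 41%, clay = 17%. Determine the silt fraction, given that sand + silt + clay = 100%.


Step 1: sand + silt + clay = 100%
Step 2: silt = 100 - sand - clay
Step 3: silt = 100 - 41 - 17
Step 4: silt = 42%

42


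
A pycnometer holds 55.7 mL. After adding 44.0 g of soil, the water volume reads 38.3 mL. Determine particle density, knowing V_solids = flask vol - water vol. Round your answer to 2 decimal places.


Step 1: Volume of solids = flask volume - water volume with soil
Step 2: V_solids = 55.7 - 38.3 = 17.4 mL
Step 3: Particle density = mass / V_solids = 44.0 / 17.4 = 2.53 g/cm^3

2.53


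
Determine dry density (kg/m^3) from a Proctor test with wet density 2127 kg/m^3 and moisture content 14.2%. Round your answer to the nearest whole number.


Step 1: Dry density = wet density / (1 + w/100)
Step 2: Dry density = 2127 / (1 + 14.2/100)
Step 3: Dry density = 2127 / 1.142
Step 4: Dry density = 1863 kg/m^3

1863


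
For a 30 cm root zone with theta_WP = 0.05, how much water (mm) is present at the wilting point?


Step 1: Water (mm) = theta_WP * depth * 10
Step 2: Water = 0.05 * 30 * 10
Step 3: Water = 15.0 mm

15.0


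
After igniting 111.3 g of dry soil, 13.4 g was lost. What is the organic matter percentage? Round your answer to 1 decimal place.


Step 1: OM% = 100 * LOI / sample mass
Step 2: OM = 100 * 13.4 / 111.3
Step 3: OM = 12.0%

12.0


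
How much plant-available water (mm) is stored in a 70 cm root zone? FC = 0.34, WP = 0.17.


Step 1: Available water = (FC - WP) * depth * 10
Step 2: AW = (0.34 - 0.17) * 70 * 10
Step 3: AW = 0.17 * 70 * 10
Step 4: AW = 119.0 mm

119.0


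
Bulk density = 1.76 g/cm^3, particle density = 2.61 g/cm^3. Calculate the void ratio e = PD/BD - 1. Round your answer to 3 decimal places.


Step 1: e = PD / BD - 1
Step 2: e = 2.61 / 1.76 - 1
Step 3: e = 1.48295 - 1
Step 4: e = 0.483

0.483


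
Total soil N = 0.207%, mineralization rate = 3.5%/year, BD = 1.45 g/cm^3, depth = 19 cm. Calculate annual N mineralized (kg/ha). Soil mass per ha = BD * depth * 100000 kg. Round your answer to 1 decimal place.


Step 1: Soil mass per ha = BD * depth * 100000 = 1.45 * 19 * 100000 = 2755000 kg
Step 2: Total N pool = soil mass * N%/100 = 2755000 * 0.207/100 = 5702.85 kg/ha
Step 3: N mineralized = N pool * rate%/100 = 5702.85 * 3.5/100 = 199.6 kg/ha/yr

199.6


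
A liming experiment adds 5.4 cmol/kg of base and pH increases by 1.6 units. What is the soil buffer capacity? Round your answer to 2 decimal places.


Step 1: BC = change in base / change in pH
Step 2: BC = 5.4 / 1.6
Step 3: BC = 3.38 cmol/(kg*pH unit)

3.38


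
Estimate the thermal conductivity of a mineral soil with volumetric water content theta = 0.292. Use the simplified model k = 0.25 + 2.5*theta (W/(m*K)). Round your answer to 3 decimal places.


Step 1: k = 0.25 + 2.5 * theta
Step 2: k = 0.25 + 2.5 * 0.292
Step 3: k = 0.25 + 0.73
Step 4: k = 0.98 W/(m*K)

0.98


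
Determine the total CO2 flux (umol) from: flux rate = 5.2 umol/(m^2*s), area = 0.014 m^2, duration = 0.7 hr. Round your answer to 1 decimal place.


Step 1: Convert time to seconds: 0.7 hr * 3600 = 2520.0 s
Step 2: Total = flux * area * time_s
Step 3: Total = 5.2 * 0.014 * 2520.0
Step 4: Total = 183.5 umol

183.5


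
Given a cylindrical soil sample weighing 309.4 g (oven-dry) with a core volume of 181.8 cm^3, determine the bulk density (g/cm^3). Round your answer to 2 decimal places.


Step 1: Identify the formula: BD = dry mass / volume
Step 2: Substitute values: BD = 309.4 / 181.8
Step 3: BD = 1.7 g/cm^3

1.7


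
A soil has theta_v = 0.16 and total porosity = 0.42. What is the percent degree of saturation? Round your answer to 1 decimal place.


Step 1: S = 100 * theta_v / n
Step 2: S = 100 * 0.16 / 0.42
Step 3: S = 38.1%

38.1


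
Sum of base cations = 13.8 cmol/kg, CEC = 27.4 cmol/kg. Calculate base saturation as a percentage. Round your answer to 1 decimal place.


Step 1: BS = 100 * (sum of bases) / CEC
Step 2: BS = 100 * 13.8 / 27.4
Step 3: BS = 50.4%

50.4


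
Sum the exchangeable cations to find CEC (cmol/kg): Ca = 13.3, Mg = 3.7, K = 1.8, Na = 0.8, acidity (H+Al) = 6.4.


Step 1: CEC = Ca + Mg + K + Na + (H+Al)
Step 2: CEC = 13.3 + 3.7 + 1.8 + 0.8 + 6.4
Step 3: CEC = 26.0 cmol/kg

26.0


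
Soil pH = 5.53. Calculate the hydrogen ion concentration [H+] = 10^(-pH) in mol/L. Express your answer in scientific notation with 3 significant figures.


Step 1: [H+] = 10^(-pH)
Step 2: [H+] = 10^(-5.53)
Step 3: [H+] = 2.95e-06 mol/L

2.95e-06


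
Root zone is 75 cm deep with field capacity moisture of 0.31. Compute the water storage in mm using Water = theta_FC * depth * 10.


Step 1: Water (mm) = theta_FC * depth (cm) * 10
Step 2: Water = 0.31 * 75 * 10
Step 3: Water = 232.5 mm

232.5


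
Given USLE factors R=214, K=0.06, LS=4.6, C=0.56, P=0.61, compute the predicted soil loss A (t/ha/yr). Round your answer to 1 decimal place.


Step 1: A = R * K * LS * C * P
Step 2: R * K = 214 * 0.06 = 12.84
Step 3: (R*K) * LS = 12.84 * 4.6 = 59.064
Step 4: * C * P = 59.064 * 0.56 * 0.61 = 20.2
Step 5: A = 20.2 t/(ha*yr)

20.2


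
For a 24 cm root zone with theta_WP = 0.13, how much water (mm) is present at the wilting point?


Step 1: Water (mm) = theta_WP * depth * 10
Step 2: Water = 0.13 * 24 * 10
Step 3: Water = 31.2 mm

31.2


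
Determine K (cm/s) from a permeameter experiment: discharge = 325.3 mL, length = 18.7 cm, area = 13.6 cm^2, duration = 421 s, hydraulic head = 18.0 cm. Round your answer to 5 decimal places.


Step 1: K = Q * L / (A * t * h)
Step 2: Numerator = 325.3 * 18.7 = 6083.11
Step 3: Denominator = 13.6 * 421 * 18.0 = 103060.8
Step 4: K = 6083.11 / 103060.8 = 0.05902 cm/s

0.05902


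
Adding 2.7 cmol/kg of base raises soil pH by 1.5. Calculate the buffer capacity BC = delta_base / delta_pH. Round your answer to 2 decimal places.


Step 1: BC = change in base / change in pH
Step 2: BC = 2.7 / 1.5
Step 3: BC = 1.8 cmol/(kg*pH unit)

1.8


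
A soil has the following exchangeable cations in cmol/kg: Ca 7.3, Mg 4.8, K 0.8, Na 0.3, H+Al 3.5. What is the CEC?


Step 1: CEC = Ca + Mg + K + Na + (H+Al)
Step 2: CEC = 7.3 + 4.8 + 0.8 + 0.3 + 3.5
Step 3: CEC = 16.7 cmol/kg

16.7


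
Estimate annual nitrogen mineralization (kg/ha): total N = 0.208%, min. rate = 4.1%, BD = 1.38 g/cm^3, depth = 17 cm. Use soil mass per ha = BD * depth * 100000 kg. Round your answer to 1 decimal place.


Step 1: Soil mass per ha = BD * depth * 100000 = 1.38 * 17 * 100000 = 2346000 kg
Step 2: Total N pool = soil mass * N%/100 = 2346000 * 0.208/100 = 4879.68 kg/ha
Step 3: N mineralized = N pool * rate%/100 = 4879.68 * 4.1/100 = 200.1 kg/ha/yr

200.1


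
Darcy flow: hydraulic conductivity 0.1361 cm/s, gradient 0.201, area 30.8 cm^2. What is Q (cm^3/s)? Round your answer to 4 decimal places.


Step 1: Apply Darcy's law: Q = K * i * A
Step 2: Q = 0.1361 * 0.201 * 30.8
Step 3: Q = 0.8426 cm^3/s

0.8426


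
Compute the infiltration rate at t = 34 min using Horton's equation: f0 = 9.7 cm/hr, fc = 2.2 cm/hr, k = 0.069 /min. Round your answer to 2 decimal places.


Step 1: f = fc + (f0 - fc) * exp(-k * t)
Step 2: exp(-0.069 * 34) = 0.095751
Step 3: f = 2.2 + (9.7 - 2.2) * 0.095751
Step 4: f = 2.2 + 7.5 * 0.095751
Step 5: f = 2.92 cm/hr

2.92


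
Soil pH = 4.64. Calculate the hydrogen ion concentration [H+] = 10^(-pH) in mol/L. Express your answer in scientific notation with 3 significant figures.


Step 1: [H+] = 10^(-pH)
Step 2: [H+] = 10^(-4.64)
Step 3: [H+] = 2.29e-05 mol/L

2.29e-05


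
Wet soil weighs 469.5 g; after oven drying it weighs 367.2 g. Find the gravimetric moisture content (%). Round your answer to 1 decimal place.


Step 1: Water mass = wet - dry = 469.5 - 367.2 = 102.3 g
Step 2: w = 100 * water mass / dry mass
Step 3: w = 100 * 102.3 / 367.2 = 27.9%

27.9


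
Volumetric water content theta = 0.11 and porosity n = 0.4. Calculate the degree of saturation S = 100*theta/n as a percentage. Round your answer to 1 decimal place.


Step 1: S = 100 * theta_v / n
Step 2: S = 100 * 0.11 / 0.4
Step 3: S = 27.5%

27.5


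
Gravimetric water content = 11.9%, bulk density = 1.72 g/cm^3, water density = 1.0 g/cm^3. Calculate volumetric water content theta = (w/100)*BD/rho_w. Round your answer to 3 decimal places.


Step 1: theta = (w / 100) * BD / rho_w
Step 2: theta = (11.9 / 100) * 1.72 / 1.0
Step 3: theta = 0.119 * 1.72
Step 4: theta = 0.205

0.205


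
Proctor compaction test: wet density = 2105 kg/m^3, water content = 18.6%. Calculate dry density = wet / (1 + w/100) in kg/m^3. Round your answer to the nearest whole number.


Step 1: Dry density = wet density / (1 + w/100)
Step 2: Dry density = 2105 / (1 + 18.6/100)
Step 3: Dry density = 2105 / 1.186
Step 4: Dry density = 1775 kg/m^3

1775


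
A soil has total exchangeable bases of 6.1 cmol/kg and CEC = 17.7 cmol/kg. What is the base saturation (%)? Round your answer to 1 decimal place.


Step 1: BS = 100 * (sum of bases) / CEC
Step 2: BS = 100 * 6.1 / 17.7
Step 3: BS = 34.5%

34.5


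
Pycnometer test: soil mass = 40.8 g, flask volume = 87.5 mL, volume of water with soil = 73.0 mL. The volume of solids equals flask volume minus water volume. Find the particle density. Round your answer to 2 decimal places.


Step 1: Volume of solids = flask volume - water volume with soil
Step 2: V_solids = 87.5 - 73.0 = 14.5 mL
Step 3: Particle density = mass / V_solids = 40.8 / 14.5 = 2.81 g/cm^3

2.81


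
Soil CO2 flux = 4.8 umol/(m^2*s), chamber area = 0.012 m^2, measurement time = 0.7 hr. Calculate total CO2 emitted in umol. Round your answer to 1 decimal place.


Step 1: Convert time to seconds: 0.7 hr * 3600 = 2520.0 s
Step 2: Total = flux * area * time_s
Step 3: Total = 4.8 * 0.012 * 2520.0
Step 4: Total = 145.2 umol

145.2


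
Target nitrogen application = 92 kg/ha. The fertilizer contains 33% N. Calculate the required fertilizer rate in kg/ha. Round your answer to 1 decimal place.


Step 1: Fertilizer rate = target N / (N content / 100)
Step 2: Rate = 92 / (33 / 100)
Step 3: Rate = 92 / 0.33
Step 4: Rate = 278.8 kg/ha

278.8


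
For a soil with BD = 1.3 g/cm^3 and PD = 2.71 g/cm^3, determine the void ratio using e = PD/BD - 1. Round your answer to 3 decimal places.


Step 1: e = PD / BD - 1
Step 2: e = 2.71 / 1.3 - 1
Step 3: e = 2.08462 - 1
Step 4: e = 1.085

1.085


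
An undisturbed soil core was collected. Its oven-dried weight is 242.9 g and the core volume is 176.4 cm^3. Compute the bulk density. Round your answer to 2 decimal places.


Step 1: Identify the formula: BD = dry mass / volume
Step 2: Substitute values: BD = 242.9 / 176.4
Step 3: BD = 1.38 g/cm^3

1.38


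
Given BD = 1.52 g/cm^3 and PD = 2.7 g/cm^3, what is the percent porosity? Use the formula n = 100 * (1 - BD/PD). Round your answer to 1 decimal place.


Step 1: Formula: n = 100 * (1 - BD / PD)
Step 2: n = 100 * (1 - 1.52 / 2.7)
Step 3: n = 100 * (1 - 0.56296)
Step 4: n = 43.7%

43.7


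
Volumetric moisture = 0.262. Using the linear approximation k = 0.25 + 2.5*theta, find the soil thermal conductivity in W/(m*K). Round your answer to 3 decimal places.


Step 1: k = 0.25 + 2.5 * theta
Step 2: k = 0.25 + 2.5 * 0.262
Step 3: k = 0.25 + 0.655
Step 4: k = 0.905 W/(m*K)

0.905


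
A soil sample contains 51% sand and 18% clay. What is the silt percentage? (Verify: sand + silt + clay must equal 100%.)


Step 1: sand + silt + clay = 100%
Step 2: silt = 100 - sand - clay
Step 3: silt = 100 - 51 - 18
Step 4: silt = 31%

31


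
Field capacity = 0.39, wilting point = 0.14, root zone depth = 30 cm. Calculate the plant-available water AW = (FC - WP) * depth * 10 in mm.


Step 1: Available water = (FC - WP) * depth * 10
Step 2: AW = (0.39 - 0.14) * 30 * 10
Step 3: AW = 0.25 * 30 * 10
Step 4: AW = 75.0 mm

75.0


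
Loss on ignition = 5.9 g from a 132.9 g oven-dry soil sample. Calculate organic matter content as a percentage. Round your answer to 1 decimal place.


Step 1: OM% = 100 * LOI / sample mass
Step 2: OM = 100 * 5.9 / 132.9
Step 3: OM = 4.4%

4.4


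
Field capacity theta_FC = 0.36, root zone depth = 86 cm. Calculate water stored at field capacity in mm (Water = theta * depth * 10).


Step 1: Water (mm) = theta_FC * depth (cm) * 10
Step 2: Water = 0.36 * 86 * 10
Step 3: Water = 309.6 mm

309.6


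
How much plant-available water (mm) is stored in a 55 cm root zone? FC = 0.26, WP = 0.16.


Step 1: Available water = (FC - WP) * depth * 10
Step 2: AW = (0.26 - 0.16) * 55 * 10
Step 3: AW = 0.1 * 55 * 10
Step 4: AW = 55.0 mm

55.0


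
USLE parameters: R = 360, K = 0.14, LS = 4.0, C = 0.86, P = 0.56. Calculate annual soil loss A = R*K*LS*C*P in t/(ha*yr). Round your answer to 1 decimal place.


Step 1: A = R * K * LS * C * P
Step 2: R * K = 360 * 0.14 = 50.4
Step 3: (R*K) * LS = 50.4 * 4.0 = 201.6
Step 4: * C * P = 201.6 * 0.86 * 0.56 = 97.1
Step 5: A = 97.1 t/(ha*yr)

97.1


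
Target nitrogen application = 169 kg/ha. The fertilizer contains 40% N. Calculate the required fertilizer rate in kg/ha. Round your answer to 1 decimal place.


Step 1: Fertilizer rate = target N / (N content / 100)
Step 2: Rate = 169 / (40 / 100)
Step 3: Rate = 169 / 0.4
Step 4: Rate = 422.5 kg/ha

422.5


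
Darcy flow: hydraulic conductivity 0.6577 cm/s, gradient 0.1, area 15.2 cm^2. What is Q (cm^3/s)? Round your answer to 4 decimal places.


Step 1: Apply Darcy's law: Q = K * i * A
Step 2: Q = 0.6577 * 0.1 * 15.2
Step 3: Q = 0.9997 cm^3/s

0.9997


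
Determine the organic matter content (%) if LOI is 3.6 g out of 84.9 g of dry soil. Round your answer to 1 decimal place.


Step 1: OM% = 100 * LOI / sample mass
Step 2: OM = 100 * 3.6 / 84.9
Step 3: OM = 4.2%

4.2


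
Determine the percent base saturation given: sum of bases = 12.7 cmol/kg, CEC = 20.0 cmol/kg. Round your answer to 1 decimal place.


Step 1: BS = 100 * (sum of bases) / CEC
Step 2: BS = 100 * 12.7 / 20.0
Step 3: BS = 63.5%

63.5


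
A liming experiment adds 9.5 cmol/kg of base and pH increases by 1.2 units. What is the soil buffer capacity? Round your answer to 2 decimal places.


Step 1: BC = change in base / change in pH
Step 2: BC = 9.5 / 1.2
Step 3: BC = 7.92 cmol/(kg*pH unit)

7.92


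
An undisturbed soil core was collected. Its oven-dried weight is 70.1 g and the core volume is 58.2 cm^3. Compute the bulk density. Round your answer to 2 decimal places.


Step 1: Identify the formula: BD = dry mass / volume
Step 2: Substitute values: BD = 70.1 / 58.2
Step 3: BD = 1.2 g/cm^3

1.2


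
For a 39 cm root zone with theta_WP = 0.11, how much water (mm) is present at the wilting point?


Step 1: Water (mm) = theta_WP * depth * 10
Step 2: Water = 0.11 * 39 * 10
Step 3: Water = 42.9 mm

42.9


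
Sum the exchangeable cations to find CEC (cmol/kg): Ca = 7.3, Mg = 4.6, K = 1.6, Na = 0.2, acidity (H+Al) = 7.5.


Step 1: CEC = Ca + Mg + K + Na + (H+Al)
Step 2: CEC = 7.3 + 4.6 + 1.6 + 0.2 + 7.5
Step 3: CEC = 21.2 cmol/kg

21.2


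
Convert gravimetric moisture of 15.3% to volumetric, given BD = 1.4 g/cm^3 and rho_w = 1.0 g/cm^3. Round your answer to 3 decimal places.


Step 1: theta = (w / 100) * BD / rho_w
Step 2: theta = (15.3 / 100) * 1.4 / 1.0
Step 3: theta = 0.153 * 1.4
Step 4: theta = 0.214

0.214


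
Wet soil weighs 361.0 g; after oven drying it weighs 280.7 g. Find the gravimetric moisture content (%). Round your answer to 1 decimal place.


Step 1: Water mass = wet - dry = 361.0 - 280.7 = 80.3 g
Step 2: w = 100 * water mass / dry mass
Step 3: w = 100 * 80.3 / 280.7 = 28.6%

28.6


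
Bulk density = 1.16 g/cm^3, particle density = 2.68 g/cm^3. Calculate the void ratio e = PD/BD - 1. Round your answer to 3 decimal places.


Step 1: e = PD / BD - 1
Step 2: e = 2.68 / 1.16 - 1
Step 3: e = 2.31034 - 1
Step 4: e = 1.31

1.31


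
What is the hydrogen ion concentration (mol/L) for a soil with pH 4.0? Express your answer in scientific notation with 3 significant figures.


Step 1: [H+] = 10^(-pH)
Step 2: [H+] = 10^(-4.0)
Step 3: [H+] = 1.00e-04 mol/L

1.00e-04


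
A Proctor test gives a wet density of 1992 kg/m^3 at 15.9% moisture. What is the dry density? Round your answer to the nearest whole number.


Step 1: Dry density = wet density / (1 + w/100)
Step 2: Dry density = 1992 / (1 + 15.9/100)
Step 3: Dry density = 1992 / 1.159
Step 4: Dry density = 1719 kg/m^3

1719


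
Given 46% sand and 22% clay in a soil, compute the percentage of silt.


Step 1: sand + silt + clay = 100%
Step 2: silt = 100 - sand - clay
Step 3: silt = 100 - 46 - 22
Step 4: silt = 32%

32


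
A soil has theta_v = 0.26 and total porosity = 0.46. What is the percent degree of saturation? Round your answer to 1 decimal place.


Step 1: S = 100 * theta_v / n
Step 2: S = 100 * 0.26 / 0.46
Step 3: S = 56.5%

56.5


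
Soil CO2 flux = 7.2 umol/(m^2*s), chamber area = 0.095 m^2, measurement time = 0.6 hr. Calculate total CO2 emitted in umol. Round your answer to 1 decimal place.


Step 1: Convert time to seconds: 0.6 hr * 3600 = 2160.0 s
Step 2: Total = flux * area * time_s
Step 3: Total = 7.2 * 0.095 * 2160.0
Step 4: Total = 1477.4 umol

1477.4


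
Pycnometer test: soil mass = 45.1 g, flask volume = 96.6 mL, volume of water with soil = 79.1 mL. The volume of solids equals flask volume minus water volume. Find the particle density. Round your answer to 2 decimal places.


Step 1: Volume of solids = flask volume - water volume with soil
Step 2: V_solids = 96.6 - 79.1 = 17.5 mL
Step 3: Particle density = mass / V_solids = 45.1 / 17.5 = 2.58 g/cm^3

2.58


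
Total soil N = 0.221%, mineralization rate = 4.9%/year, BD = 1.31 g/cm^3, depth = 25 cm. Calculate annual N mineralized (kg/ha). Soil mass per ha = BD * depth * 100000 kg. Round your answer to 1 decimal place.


Step 1: Soil mass per ha = BD * depth * 100000 = 1.31 * 25 * 100000 = 3275000 kg
Step 2: Total N pool = soil mass * N%/100 = 3275000 * 0.221/100 = 7237.75 kg/ha
Step 3: N mineralized = N pool * rate%/100 = 7237.75 * 4.9/100 = 354.6 kg/ha/yr

354.6


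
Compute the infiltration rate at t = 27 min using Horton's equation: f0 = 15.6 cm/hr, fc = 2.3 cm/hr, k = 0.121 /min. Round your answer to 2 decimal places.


Step 1: f = fc + (f0 - fc) * exp(-k * t)
Step 2: exp(-0.121 * 27) = 0.038121
Step 3: f = 2.3 + (15.6 - 2.3) * 0.038121
Step 4: f = 2.3 + 13.3 * 0.038121
Step 5: f = 2.81 cm/hr

2.81


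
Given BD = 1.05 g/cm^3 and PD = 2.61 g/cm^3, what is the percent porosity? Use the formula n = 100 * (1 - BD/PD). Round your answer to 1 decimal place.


Step 1: Formula: n = 100 * (1 - BD / PD)
Step 2: n = 100 * (1 - 1.05 / 2.61)
Step 3: n = 100 * (1 - 0.4023)
Step 4: n = 59.8%

59.8


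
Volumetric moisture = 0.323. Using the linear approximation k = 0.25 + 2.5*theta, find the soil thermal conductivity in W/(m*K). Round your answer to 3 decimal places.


Step 1: k = 0.25 + 2.5 * theta
Step 2: k = 0.25 + 2.5 * 0.323
Step 3: k = 0.25 + 0.808
Step 4: k = 1.058 W/(m*K)

1.058


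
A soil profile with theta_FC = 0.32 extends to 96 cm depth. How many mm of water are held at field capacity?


Step 1: Water (mm) = theta_FC * depth (cm) * 10
Step 2: Water = 0.32 * 96 * 10
Step 3: Water = 307.2 mm

307.2


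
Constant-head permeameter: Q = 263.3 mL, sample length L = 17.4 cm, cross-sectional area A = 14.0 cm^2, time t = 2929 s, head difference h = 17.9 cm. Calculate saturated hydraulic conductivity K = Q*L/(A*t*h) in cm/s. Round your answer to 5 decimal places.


Step 1: K = Q * L / (A * t * h)
Step 2: Numerator = 263.3 * 17.4 = 4581.42
Step 3: Denominator = 14.0 * 2929 * 17.9 = 734007.4
Step 4: K = 4581.42 / 734007.4 = 0.00624 cm/s

0.00624


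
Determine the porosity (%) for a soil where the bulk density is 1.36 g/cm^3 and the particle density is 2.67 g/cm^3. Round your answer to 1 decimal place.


Step 1: Formula: n = 100 * (1 - BD / PD)
Step 2: n = 100 * (1 - 1.36 / 2.67)
Step 3: n = 100 * (1 - 0.50936)
Step 4: n = 49.1%

49.1


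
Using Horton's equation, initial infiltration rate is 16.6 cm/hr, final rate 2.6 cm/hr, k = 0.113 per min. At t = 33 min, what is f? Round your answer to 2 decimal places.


Step 1: f = fc + (f0 - fc) * exp(-k * t)
Step 2: exp(-0.113 * 33) = 0.024017
Step 3: f = 2.6 + (16.6 - 2.6) * 0.024017
Step 4: f = 2.6 + 14.0 * 0.024017
Step 5: f = 2.94 cm/hr

2.94


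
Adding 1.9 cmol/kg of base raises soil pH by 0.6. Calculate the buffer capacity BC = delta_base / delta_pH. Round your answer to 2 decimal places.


Step 1: BC = change in base / change in pH
Step 2: BC = 1.9 / 0.6
Step 3: BC = 3.17 cmol/(kg*pH unit)

3.17


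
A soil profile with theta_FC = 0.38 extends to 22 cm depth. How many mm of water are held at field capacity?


Step 1: Water (mm) = theta_FC * depth (cm) * 10
Step 2: Water = 0.38 * 22 * 10
Step 3: Water = 83.6 mm

83.6


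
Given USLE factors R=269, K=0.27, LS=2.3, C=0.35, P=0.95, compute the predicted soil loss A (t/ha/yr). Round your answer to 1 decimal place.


Step 1: A = R * K * LS * C * P
Step 2: R * K = 269 * 0.27 = 72.63
Step 3: (R*K) * LS = 72.63 * 2.3 = 167.049
Step 4: * C * P = 167.049 * 0.35 * 0.95 = 55.5
Step 5: A = 55.5 t/(ha*yr)

55.5


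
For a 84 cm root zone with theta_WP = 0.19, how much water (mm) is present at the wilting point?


Step 1: Water (mm) = theta_WP * depth * 10
Step 2: Water = 0.19 * 84 * 10
Step 3: Water = 159.6 mm

159.6


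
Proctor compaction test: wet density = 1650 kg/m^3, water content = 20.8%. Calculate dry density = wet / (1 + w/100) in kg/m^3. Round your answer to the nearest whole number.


Step 1: Dry density = wet density / (1 + w/100)
Step 2: Dry density = 1650 / (1 + 20.8/100)
Step 3: Dry density = 1650 / 1.208
Step 4: Dry density = 1366 kg/m^3

1366


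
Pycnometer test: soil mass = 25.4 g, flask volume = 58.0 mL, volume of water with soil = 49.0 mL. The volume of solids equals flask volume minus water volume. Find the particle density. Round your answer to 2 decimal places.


Step 1: Volume of solids = flask volume - water volume with soil
Step 2: V_solids = 58.0 - 49.0 = 9.0 mL
Step 3: Particle density = mass / V_solids = 25.4 / 9.0 = 2.82 g/cm^3

2.82


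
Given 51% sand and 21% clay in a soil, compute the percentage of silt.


Step 1: sand + silt + clay = 100%
Step 2: silt = 100 - sand - clay
Step 3: silt = 100 - 51 - 21
Step 4: silt = 28%

28


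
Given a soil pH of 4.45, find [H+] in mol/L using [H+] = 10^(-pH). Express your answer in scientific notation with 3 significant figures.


Step 1: [H+] = 10^(-pH)
Step 2: [H+] = 10^(-4.45)
Step 3: [H+] = 3.55e-05 mol/L

3.55e-05


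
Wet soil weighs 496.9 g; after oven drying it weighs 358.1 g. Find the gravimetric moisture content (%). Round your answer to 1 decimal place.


Step 1: Water mass = wet - dry = 496.9 - 358.1 = 138.8 g
Step 2: w = 100 * water mass / dry mass
Step 3: w = 100 * 138.8 / 358.1 = 38.8%

38.8


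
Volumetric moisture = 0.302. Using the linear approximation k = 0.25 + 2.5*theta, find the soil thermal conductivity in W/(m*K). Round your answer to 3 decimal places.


Step 1: k = 0.25 + 2.5 * theta
Step 2: k = 0.25 + 2.5 * 0.302
Step 3: k = 0.25 + 0.755
Step 4: k = 1.005 W/(m*K)

1.005


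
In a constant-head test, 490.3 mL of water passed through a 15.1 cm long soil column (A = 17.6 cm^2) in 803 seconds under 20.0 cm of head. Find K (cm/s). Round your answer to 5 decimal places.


Step 1: K = Q * L / (A * t * h)
Step 2: Numerator = 490.3 * 15.1 = 7403.53
Step 3: Denominator = 17.6 * 803 * 20.0 = 282656.0
Step 4: K = 7403.53 / 282656.0 = 0.02619 cm/s

0.02619


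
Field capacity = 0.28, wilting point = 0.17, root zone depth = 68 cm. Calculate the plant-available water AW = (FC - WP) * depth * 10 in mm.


Step 1: Available water = (FC - WP) * depth * 10
Step 2: AW = (0.28 - 0.17) * 68 * 10
Step 3: AW = 0.11 * 68 * 10
Step 4: AW = 74.8 mm

74.8


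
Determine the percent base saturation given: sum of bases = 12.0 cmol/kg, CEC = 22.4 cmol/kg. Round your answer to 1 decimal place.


Step 1: BS = 100 * (sum of bases) / CEC
Step 2: BS = 100 * 12.0 / 22.4
Step 3: BS = 53.6%

53.6


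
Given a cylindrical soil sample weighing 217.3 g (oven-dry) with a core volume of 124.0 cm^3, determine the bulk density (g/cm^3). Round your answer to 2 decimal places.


Step 1: Identify the formula: BD = dry mass / volume
Step 2: Substitute values: BD = 217.3 / 124.0
Step 3: BD = 1.75 g/cm^3

1.75


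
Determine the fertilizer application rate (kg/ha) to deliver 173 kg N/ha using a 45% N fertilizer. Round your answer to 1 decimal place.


Step 1: Fertilizer rate = target N / (N content / 100)
Step 2: Rate = 173 / (45 / 100)
Step 3: Rate = 173 / 0.45
Step 4: Rate = 384.4 kg/ha

384.4


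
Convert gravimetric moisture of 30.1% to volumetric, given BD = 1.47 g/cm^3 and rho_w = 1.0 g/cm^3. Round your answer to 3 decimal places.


Step 1: theta = (w / 100) * BD / rho_w
Step 2: theta = (30.1 / 100) * 1.47 / 1.0
Step 3: theta = 0.301 * 1.47
Step 4: theta = 0.442

0.442


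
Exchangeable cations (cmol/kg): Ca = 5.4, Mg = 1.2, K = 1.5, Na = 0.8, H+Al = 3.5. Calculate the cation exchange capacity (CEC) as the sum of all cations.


Step 1: CEC = Ca + Mg + K + Na + (H+Al)
Step 2: CEC = 5.4 + 1.2 + 1.5 + 0.8 + 3.5
Step 3: CEC = 12.4 cmol/kg

12.4


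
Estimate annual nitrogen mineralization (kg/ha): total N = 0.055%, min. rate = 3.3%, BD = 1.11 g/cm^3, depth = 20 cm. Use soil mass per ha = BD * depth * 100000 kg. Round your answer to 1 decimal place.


Step 1: Soil mass per ha = BD * depth * 100000 = 1.11 * 20 * 100000 = 2220000 kg
Step 2: Total N pool = soil mass * N%/100 = 2220000 * 0.055/100 = 1221.0 kg/ha
Step 3: N mineralized = N pool * rate%/100 = 1221.0 * 3.3/100 = 40.3 kg/ha/yr

40.3


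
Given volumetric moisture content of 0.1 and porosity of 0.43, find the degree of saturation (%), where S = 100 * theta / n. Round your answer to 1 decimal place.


Step 1: S = 100 * theta_v / n
Step 2: S = 100 * 0.1 / 0.43
Step 3: S = 23.3%

23.3


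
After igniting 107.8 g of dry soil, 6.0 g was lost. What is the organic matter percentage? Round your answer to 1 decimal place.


Step 1: OM% = 100 * LOI / sample mass
Step 2: OM = 100 * 6.0 / 107.8
Step 3: OM = 5.6%

5.6


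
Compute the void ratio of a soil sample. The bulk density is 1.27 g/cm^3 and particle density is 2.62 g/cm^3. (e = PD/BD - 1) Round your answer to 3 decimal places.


Step 1: e = PD / BD - 1
Step 2: e = 2.62 / 1.27 - 1
Step 3: e = 2.06299 - 1
Step 4: e = 1.063

1.063


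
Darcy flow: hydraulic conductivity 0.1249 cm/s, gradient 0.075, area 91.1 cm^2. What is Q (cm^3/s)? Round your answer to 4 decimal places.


Step 1: Apply Darcy's law: Q = K * i * A
Step 2: Q = 0.1249 * 0.075 * 91.1
Step 3: Q = 0.8534 cm^3/s

0.8534


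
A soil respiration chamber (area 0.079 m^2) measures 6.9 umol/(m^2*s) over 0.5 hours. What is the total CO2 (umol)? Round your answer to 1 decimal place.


Step 1: Convert time to seconds: 0.5 hr * 3600 = 1800.0 s
Step 2: Total = flux * area * time_s
Step 3: Total = 6.9 * 0.079 * 1800.0
Step 4: Total = 981.2 umol

981.2


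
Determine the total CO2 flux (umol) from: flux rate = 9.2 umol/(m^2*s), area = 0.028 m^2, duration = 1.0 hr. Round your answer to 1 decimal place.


Step 1: Convert time to seconds: 1.0 hr * 3600 = 3600.0 s
Step 2: Total = flux * area * time_s
Step 3: Total = 9.2 * 0.028 * 3600.0
Step 4: Total = 927.4 umol

927.4


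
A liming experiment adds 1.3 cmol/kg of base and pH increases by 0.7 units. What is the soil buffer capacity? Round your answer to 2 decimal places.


Step 1: BC = change in base / change in pH
Step 2: BC = 1.3 / 0.7
Step 3: BC = 1.86 cmol/(kg*pH unit)

1.86
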